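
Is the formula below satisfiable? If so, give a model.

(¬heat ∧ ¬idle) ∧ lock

heat: False; lock: True; idle: False

  ¬heat ∧ ¬idle = True
    ¬heat = True
    ¬idle = True
Both conjuncts True, so the formula holds.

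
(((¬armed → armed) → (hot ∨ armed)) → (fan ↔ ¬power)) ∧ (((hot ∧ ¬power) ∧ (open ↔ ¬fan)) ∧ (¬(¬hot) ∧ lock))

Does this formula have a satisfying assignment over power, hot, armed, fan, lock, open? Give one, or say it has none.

power = False; hot = True; armed = False; fan = True; lock = True; open = False

  ((¬armed → armed) → (hot ∨ armed)) → (fan ↔ ¬power) = True
    (¬armed → armed) → (hot ∨ armed) = True
      ¬armed → armed = False
        ¬armed = True
      hot ∨ armed = True
    fan ↔ ¬power = True
      ¬power = True
  ((hot ∧ ¬power) ∧ (open ↔ ¬fan)) ∧ (¬(¬hot) ∧ lock) = True
    (hot ∧ ¬power) ∧ (open ↔ ¬fan) = True
      hot ∧ ¬power = True
        ¬power = True
      open ↔ ¬fan = True
        ¬fan = False
    ¬(¬hot) ∧ lock = True
      ¬(¬hot) = True
        ¬hot = False
Both conjuncts True, so the formula holds.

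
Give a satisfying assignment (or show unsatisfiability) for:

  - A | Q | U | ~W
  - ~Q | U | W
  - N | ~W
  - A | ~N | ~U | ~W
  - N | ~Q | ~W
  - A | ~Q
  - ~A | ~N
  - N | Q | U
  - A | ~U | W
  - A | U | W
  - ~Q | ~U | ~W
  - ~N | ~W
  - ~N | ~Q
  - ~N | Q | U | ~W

U = True, W = False, N = False, Q = False, A = True

Set U = True.
Try W = True:
  (N | ~W) forces N = True.
  clause (~N | ~W) is falsified — backtrack.
So W = False.
  then (A | ~U | W) forces A = True.
  then (~A | ~N) forces N = False.
Set Q = False.
All clauses satisfied.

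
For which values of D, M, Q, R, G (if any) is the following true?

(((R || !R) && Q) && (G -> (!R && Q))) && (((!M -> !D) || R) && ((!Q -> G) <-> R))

D: False, M: True, Q: True, R: True, G: False

  ((R || !R) && Q) && (G -> (!R && Q)) = True
    (R || !R) && Q = True
      R || !R = True
        !R = False
    G -> (!R && Q) = True
      !R && Q = False
        !R = False
  ((!M -> !D) || R) && ((!Q -> G) <-> R) = True
    (!M -> !D) || R = True
      !M -> !D = True
        !M = False
        !D = True
    (!Q -> G) <-> R = True
      !Q -> G = True
        !Q = False
Both conjuncts True, so the formula holds.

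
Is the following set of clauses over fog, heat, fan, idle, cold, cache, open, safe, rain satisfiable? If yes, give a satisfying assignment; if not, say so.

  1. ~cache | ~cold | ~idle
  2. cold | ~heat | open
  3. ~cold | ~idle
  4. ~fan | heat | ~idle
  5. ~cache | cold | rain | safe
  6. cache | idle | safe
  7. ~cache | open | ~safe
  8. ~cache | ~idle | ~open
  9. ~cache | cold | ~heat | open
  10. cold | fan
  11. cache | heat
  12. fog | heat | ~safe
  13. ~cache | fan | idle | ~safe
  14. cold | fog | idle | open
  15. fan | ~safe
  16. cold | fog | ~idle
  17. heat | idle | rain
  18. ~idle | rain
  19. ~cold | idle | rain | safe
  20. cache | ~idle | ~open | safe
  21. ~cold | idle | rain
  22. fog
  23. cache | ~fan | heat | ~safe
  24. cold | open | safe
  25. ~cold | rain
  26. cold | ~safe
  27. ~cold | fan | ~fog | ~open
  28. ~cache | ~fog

fog=T, heat=T, fan=T, idle=F, cold=T, cache=F, open=F, safe=T, rain=T

Unit clause (fog) forces fog = True.
In (~cache | ~fog) only ~cache is left, so cache = False.
In (cache | heat) only heat is left, so heat = True.
Try fan = False:
  (cold | fan) forces cold = True.
  (~cold | ~idle) forces idle = False.
  (cache | idle | safe) forces safe = True.
  clause (fan | ~safe) is falsified — backtrack.
So fan = True.
Try idle = True:
  (~cold | ~idle) forces cold = False.
  (cold | ~heat | open) forces open = True.
  (~idle | rain) forces rain = True.
  (cache | ~idle | ~open | safe) forces safe = True.
  clause (cold | ~safe) is falsified — backtrack.
So idle = False.
  then (cache | idle | safe) forces safe = True.
  then (cold | ~safe) forces cold = True.
  then (~cold | idle | rain) forces rain = True.
Set open = False.
All clauses satisfied.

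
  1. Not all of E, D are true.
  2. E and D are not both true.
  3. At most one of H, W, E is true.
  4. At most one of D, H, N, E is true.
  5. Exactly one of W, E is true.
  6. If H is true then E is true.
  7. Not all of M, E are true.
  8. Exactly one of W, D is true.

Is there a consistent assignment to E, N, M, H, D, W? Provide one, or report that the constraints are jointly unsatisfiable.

E: False, N: False, M: False, H: False, D: False, W: True

  (1) {E, D}: 0/2 true — not all ✓
  (2) E=F, D=F — not both ✓
  (3) {H, W, E}: 1 true — at most one ✓
  (4) {D, H, N, E}: 0 true — at most one ✓
  (5) {W, E}: 1 true — exactly one ✓
  (6) H=F ⇒ E: vacuous ✓
  (7) {M, E}: 0/2 true — not all ✓
  (8) {W, D}: 1 true — exactly one ✓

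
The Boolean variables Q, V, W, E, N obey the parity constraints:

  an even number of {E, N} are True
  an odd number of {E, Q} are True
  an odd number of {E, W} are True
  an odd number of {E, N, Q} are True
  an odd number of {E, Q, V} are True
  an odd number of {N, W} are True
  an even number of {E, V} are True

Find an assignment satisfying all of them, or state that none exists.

Q=T, V=F, W=T, E=F, N=F

{E, N}: 0 true → even ✓
{E, Q}: 1 true → odd ✓
{E, W}: 1 true → odd ✓
{E, N, Q}: 1 true → odd ✓
{E, Q, V}: 1 true → odd ✓
{N, W}: 1 true → odd ✓
{E, V}: 0 true → even ✓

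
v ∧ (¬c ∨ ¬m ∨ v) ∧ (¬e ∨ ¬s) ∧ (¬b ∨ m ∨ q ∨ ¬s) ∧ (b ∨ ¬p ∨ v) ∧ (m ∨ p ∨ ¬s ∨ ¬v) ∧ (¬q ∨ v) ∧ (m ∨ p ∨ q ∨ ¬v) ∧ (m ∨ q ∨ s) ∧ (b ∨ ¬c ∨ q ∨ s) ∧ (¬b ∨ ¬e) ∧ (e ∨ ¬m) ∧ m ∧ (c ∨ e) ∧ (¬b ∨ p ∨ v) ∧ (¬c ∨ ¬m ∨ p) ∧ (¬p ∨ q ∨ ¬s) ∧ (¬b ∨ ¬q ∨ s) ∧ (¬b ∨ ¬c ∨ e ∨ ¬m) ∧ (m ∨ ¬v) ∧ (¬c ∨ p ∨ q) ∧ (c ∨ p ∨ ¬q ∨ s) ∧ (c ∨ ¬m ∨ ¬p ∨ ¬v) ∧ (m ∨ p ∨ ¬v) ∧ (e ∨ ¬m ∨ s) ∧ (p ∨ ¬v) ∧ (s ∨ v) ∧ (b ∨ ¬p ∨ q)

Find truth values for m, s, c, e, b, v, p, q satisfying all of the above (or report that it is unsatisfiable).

Unit clause (v) forces v = True.
Unit clause (m) forces m = True.
In (p ∨ ¬v) only p is left, so p = True.
In (e ∨ ¬m) only e is left, so e = True.
In (c ∨ ¬m ∨ ¬p ∨ ¬v) only c is left, so c = True.
In (¬e ∨ ¬s) only ¬s is left, so s = False.
In (¬b ∨ ¬e) only ¬b is left, so b = False.
In (b ∨ ¬p ∨ q) only q is left, so q = True.
All clauses satisfied.

m: True, s: False, c: True, e: True, b: False, v: True, p: True, q: True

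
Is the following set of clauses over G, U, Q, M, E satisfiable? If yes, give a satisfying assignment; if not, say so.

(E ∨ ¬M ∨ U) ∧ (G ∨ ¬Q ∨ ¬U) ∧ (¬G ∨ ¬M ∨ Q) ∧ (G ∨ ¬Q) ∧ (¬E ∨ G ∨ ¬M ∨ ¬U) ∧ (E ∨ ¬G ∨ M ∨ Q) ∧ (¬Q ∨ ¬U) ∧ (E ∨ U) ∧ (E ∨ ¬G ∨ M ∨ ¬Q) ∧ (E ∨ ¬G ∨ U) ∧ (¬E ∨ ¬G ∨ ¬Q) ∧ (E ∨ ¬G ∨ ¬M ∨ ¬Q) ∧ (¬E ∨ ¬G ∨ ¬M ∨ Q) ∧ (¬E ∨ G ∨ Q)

G = False, U = True, Q = False, M = False, E = False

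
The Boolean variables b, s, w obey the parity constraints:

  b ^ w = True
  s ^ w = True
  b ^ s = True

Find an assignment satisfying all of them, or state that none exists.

Adding constraints 1, 2, 3 mod 2: every variable appears an even number of times on the left, so the left side is 0.
But the right sides sum to 1 (mod 2). 0 ≠ 1 — the system is inconsistent.

Unsatisfiable — no assignment works.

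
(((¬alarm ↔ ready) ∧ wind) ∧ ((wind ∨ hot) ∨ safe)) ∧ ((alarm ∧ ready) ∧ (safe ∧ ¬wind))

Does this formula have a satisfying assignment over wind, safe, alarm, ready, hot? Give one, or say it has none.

Case wind = True: the conjunct ¬wind is False.
Case wind = False: the conjunct wind is False.
Both cases fail — unsatisfiable.

The formula is unsatisfiable.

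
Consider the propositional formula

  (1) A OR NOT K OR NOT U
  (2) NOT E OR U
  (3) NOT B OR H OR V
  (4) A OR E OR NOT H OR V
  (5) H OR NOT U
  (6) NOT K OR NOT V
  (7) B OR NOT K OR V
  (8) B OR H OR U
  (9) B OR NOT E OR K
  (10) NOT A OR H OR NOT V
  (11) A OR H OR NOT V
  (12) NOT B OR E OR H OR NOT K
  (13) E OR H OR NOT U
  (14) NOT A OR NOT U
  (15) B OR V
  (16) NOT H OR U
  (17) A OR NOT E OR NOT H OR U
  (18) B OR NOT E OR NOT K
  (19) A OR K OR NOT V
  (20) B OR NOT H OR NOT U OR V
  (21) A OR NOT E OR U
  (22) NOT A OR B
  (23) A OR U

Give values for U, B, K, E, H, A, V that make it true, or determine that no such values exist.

U: True; B: True; K: False; E: True; H: True; A: False; V: False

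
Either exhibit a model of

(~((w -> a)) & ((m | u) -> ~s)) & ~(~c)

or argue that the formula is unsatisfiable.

a = False, m = False, u = False, s = True, c = True, w = True

  ~((w -> a)) & ((m | u) -> ~s) = True
    ~((w -> a)) = True
      w -> a = False
    (m | u) -> ~s = True
      m | u = False
      ~s = False
  ~(~c) = True
    ~c = False
Both conjuncts True, so the formula holds.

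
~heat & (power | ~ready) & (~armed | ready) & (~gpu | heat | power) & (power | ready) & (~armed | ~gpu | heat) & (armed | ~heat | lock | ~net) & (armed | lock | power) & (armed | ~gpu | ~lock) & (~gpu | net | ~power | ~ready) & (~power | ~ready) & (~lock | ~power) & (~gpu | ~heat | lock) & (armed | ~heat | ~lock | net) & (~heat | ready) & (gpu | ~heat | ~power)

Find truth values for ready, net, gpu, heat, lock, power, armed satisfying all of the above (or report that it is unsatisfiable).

ready: False, net: False, gpu: False, heat: False, lock: False, power: True, armed: False

Unit clause (~heat) forces heat = False.
Set ready = False.
  then (~armed | ready) forces armed = False.
  then (power | ready) forces power = True.
  then (~lock | ~power) forces lock = False.
Set net = False.
Set gpu = False.
All clauses satisfied.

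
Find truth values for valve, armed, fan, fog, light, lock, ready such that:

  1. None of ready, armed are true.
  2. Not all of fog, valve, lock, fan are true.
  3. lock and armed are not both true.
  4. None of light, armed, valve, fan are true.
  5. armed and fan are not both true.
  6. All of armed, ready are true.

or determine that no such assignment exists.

Unsatisfiable — no assignment works.

Case armed = True:
  Constraint (1) is violated (armed=T) — contradiction.
Case armed = False:
  Constraint (6) is violated (armed=F) — contradiction.
Both cases fail — unsatisfiable.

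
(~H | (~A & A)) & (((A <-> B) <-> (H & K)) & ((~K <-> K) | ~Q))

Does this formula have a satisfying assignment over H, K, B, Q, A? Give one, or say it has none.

H = False; K = True; B = True; Q = False; A = False

  ~H | (~A & A) = True
    ~H = True
    ~A & A = False
      ~A = True
  ((A <-> B) <-> (H & K)) & ((~K <-> K) | ~Q) = True
    (A <-> B) <-> (H & K) = True
      A <-> B = False
      H & K = False
    (~K <-> K) | ~Q = True
      ~K <-> K = False
        ~K = False
      ~Q = True
Both conjuncts True, so the formula holds.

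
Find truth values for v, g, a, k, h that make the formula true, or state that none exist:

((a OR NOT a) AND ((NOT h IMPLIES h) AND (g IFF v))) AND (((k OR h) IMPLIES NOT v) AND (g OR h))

v=F, g=F, a=T, k=F, h=T

  (a OR NOT a) AND ((NOT h IMPLIES h) AND (g IFF v)) = True
    a OR NOT a = True
      NOT a = False
    (NOT h IMPLIES h) AND (g IFF v) = True
      NOT h IMPLIES h = True
        NOT h = False
      g IFF v = True
  ((k OR h) IMPLIES NOT v) AND (g OR h) = True
    (k OR h) IMPLIES NOT v = True
      k OR h = True
      NOT v = True
    g OR h = True
Both conjuncts True, so the formula holds.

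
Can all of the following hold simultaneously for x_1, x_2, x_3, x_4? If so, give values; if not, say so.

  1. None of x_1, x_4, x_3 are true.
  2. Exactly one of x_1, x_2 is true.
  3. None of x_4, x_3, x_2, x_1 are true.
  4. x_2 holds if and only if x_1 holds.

Case x_2 = True:
  Constraint (3) is violated (x_2=T) — contradiction.
Case x_2 = False:
  (1) forces x_1 = False.
  Constraint (2) is violated (x_1=F, x_2=F) — contradiction.
Both cases fail — unsatisfiable.

Unsatisfiable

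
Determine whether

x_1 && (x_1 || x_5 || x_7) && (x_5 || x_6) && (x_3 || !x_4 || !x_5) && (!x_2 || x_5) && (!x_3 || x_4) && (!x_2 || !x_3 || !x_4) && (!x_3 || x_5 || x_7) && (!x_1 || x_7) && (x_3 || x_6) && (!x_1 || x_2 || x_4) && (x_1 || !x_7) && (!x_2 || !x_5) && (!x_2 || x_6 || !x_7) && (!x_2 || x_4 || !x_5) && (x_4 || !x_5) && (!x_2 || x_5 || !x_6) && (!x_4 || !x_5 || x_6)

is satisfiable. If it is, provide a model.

Unit clause (x_1) forces x_1 = True.
In (!x_1 || x_7) only x_7 is left, so x_7 = True.
Set x_2 = False.
  then (!x_1 || x_2 || x_4) forces x_4 = True.
Set x_3 = True.
Set x_5 = False.
  then (x_5 || x_6) forces x_6 = True.
All clauses satisfied.

x_1: True, x_2: False, x_3: True, x_4: True, x_5: False, x_6: True, x_7: True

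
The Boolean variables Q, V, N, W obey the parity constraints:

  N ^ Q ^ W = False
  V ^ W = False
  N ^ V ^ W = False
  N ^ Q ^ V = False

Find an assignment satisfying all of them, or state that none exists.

Q = True, V = True, N = False, W = True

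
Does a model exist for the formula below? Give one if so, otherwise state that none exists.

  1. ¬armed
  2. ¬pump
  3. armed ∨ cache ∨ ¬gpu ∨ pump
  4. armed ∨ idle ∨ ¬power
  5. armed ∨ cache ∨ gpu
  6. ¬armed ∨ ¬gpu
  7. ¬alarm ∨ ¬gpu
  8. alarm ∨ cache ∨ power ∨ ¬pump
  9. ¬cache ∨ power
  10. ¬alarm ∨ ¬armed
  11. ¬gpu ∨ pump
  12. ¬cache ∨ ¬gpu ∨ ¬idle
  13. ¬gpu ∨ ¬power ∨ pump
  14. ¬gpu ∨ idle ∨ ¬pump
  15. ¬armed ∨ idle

Unit clause (¬armed) forces armed = False.
Unit clause (¬pump) forces pump = False.
In (¬gpu ∨ pump) only ¬gpu is left, so gpu = False.
In (armed ∨ cache ∨ gpu) only cache is left, so cache = True.
In (¬cache ∨ power) only power is left, so power = True.
In (armed ∨ idle ∨ ¬power) only idle is left, so idle = True.
Set alarm = True.
All clauses satisfied.

cache: True; gpu: False; idle: True; pump: False; power: True; alarm: True; armed: False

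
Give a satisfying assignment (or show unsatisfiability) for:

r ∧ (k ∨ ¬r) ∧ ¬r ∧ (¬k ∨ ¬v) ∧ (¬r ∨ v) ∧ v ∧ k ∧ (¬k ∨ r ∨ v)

Case r = True:
  Clause (¬r) is falsified — contradiction.
Case r = False:
  Clause (r) is falsified — contradiction.
Both cases fail, so the formula is unsatisfiable.

UNSATISFIABLE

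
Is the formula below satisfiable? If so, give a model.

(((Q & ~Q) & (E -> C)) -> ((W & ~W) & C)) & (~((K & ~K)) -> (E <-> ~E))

Unsatisfiable

The conjunct ~((K & ~K)) -> (E <-> ~E) is unsatisfiable on its own:
  K=F, E=F: evaluates to False.
  K=F, E=T: evaluates to False.
  K=T, E=F: evaluates to False.
  K=T, E=T: evaluates to False.
So the whole conjunction is unsatisfiable.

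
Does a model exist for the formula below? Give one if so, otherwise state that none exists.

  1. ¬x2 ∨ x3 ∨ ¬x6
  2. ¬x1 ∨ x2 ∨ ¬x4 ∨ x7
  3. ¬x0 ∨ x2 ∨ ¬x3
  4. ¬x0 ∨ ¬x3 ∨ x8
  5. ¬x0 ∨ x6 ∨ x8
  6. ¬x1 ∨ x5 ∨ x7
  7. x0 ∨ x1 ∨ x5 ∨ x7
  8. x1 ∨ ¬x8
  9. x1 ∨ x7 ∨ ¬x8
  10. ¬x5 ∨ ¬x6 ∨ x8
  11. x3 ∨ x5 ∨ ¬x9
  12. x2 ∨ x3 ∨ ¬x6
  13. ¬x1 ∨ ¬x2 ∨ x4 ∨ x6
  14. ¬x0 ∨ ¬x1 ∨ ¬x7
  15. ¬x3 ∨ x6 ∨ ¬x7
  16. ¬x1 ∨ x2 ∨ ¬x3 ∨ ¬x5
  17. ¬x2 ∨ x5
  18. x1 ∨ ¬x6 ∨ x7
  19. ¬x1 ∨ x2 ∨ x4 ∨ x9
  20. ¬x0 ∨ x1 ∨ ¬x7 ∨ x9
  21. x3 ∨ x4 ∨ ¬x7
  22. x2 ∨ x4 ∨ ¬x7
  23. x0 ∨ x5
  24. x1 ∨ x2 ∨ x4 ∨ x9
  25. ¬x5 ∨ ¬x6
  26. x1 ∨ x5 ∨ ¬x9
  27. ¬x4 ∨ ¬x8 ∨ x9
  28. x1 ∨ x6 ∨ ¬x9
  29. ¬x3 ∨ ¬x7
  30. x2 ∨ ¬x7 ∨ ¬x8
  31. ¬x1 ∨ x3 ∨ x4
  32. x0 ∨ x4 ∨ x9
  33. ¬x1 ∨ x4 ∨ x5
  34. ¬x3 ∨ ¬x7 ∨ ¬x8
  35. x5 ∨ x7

Set x0 = False.
  then (x0 ∨ x5) forces x5 = True.
  then (¬x5 ∨ ¬x6) forces x6 = False.
Set x1 = True.
Set x2 = True.
  then (¬x1 ∨ ¬x2 ∨ x4 ∨ x6) forces x4 = True.
Set x3 = False.
Set x7 = False.
Set x8 = False.
Set x9 = False.
All clauses satisfied.

x0 = False; x1 = True; x2 = True; x3 = False; x4 = True; x5 = True; x6 = False; x7 = False; x8 = False; x9 = False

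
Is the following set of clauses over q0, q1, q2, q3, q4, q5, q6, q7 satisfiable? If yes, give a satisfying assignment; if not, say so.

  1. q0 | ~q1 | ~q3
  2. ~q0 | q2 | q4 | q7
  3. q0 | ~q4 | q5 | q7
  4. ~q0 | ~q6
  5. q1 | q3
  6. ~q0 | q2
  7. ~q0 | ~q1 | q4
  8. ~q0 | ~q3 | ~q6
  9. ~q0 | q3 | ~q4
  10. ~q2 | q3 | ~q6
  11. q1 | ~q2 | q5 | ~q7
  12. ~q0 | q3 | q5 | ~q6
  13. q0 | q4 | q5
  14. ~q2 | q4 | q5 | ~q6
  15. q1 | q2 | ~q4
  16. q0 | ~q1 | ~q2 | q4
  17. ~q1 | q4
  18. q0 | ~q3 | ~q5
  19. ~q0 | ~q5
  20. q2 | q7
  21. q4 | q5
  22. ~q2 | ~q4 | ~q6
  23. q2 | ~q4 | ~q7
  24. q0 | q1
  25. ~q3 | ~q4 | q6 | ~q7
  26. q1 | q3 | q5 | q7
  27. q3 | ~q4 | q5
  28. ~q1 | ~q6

Set q0 = True.
  then (~q0 | ~q6) forces q6 = False.
  then (~q0 | q2) forces q2 = True.
  then (~q0 | ~q5) forces q5 = False.
  then (q4 | q5) forces q4 = True.
  then (q3 | ~q4 | q5) forces q3 = True.
  then (~q3 | ~q4 | q6 | ~q7) forces q7 = False.
Set q1 = True.
All clauses satisfied.

q0: True; q1: True; q2: True; q3: True; q4: True; q5: False; q6: False; q7: False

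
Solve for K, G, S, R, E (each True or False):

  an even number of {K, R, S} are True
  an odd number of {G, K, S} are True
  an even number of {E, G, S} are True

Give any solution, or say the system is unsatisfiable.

K=F; G=F; S=T; R=T; E=T

{K, R, S}: 2 true → even ✓
{G, K, S}: 1 true → odd ✓
{E, G, S}: 2 true → even ✓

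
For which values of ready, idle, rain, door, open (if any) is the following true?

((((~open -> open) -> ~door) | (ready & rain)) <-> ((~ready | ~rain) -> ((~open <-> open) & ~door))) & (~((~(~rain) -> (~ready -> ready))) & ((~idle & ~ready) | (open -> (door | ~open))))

ready = False, idle = True, rain = True, door = True, open = True

  (((~open -> open) -> ~door) | (ready & rain)) <-> ((~ready | ~rain) -> ((~open <-> open) & ~door)) = True
    ((~open -> open) -> ~door) | (ready & rain) = False
      (~open -> open) -> ~door = False
        ~open -> open = True
          ~open = False
        ~door = False
      ready & rain = False
    (~ready | ~rain) -> ((~open <-> open) & ~door) = False
      ~ready | ~rain = True
        ~ready = True
        ~rain = False
      (~open <-> open) & ~door = False
        ~open <-> open = False
          ~open = False
        ~door = False
  ~((~(~rain) -> (~ready -> ready))) & ((~idle & ~ready) | (open -> (door | ~open))) = True
    ~((~(~rain) -> (~ready -> ready))) = True
      ~(~rain) -> (~ready -> ready) = False
        ~(~rain) = True
          ~rain = False
        ~ready -> ready = False
          ~ready = True
    (~idle & ~ready) | (open -> (door | ~open)) = True
      ~idle & ~ready = False
        ~idle = False
        ~ready = True
      open -> (door | ~open) = True
        door | ~open = True
          ~open = False
Both conjuncts True, so the formula holds.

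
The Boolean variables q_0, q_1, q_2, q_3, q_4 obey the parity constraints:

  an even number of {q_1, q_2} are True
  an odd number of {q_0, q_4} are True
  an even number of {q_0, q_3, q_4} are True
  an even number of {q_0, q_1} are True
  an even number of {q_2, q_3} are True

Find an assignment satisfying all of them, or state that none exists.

q_0 = True, q_1 = True, q_2 = True, q_3 = True, q_4 = False

{q_1, q_2}: 2 true → even ✓
{q_0, q_4}: 1 true → odd ✓
{q_0, q_3, q_4}: 2 true → even ✓
{q_0, q_1}: 2 true → even ✓
{q_2, q_3}: 2 true → even ✓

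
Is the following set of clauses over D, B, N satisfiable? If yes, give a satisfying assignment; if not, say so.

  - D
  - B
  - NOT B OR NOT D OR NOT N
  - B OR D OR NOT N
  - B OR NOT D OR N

Unit clause (D) forces D = True.
Unit clause (B) forces B = True.
In (NOT B OR NOT D OR NOT N) only NOT N is left, so N = False.
Check each clause:
  (D): D holds.
  (B): B holds.
  (NOT B OR NOT D OR NOT N): NOT N holds.
  (B OR D OR NOT N): B holds.
  (B OR NOT D OR N): B holds.
All clauses satisfied.

D = True, B = True, N = False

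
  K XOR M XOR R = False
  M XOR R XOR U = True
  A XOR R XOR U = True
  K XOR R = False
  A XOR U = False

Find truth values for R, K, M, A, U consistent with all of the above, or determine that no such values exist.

R = True, K = True, M = False, A = False, U = False

K XOR M XOR R = T XOR F XOR T = False ✓
M XOR R XOR U = F XOR T XOR F = True ✓
A XOR R XOR U = F XOR T XOR F = True ✓
K XOR R = T XOR T = False ✓
A XOR U = F XOR F = False ✓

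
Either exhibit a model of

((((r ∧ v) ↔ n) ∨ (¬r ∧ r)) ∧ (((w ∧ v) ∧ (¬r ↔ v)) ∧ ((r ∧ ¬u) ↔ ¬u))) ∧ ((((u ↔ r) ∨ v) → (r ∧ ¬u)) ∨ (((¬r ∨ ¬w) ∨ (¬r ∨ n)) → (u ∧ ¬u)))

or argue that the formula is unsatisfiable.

Unsatisfiable

Case v = True: the formula simplifies to (((r ↔ n) ∨ (¬r ∧ r)) ∧ ((w ∧ ¬r) ∧ ((r ∧ ¬u) ↔ ¬u))) ∧ ((r ∧ ¬u) ∨ (((¬r ∨ ¬w) ∨ (¬r ∨ n)) → (u ∧ ¬u))).
  r = True: the conjunct ¬r is False.
  r = False: simplifies to (¬n ∧ (w ∧ u)) ∧ (u ∧ ¬u).
    u = True: the conjunct ¬u is False.
    u = False: the conjunct u is False.
Case v = False: the conjunct v is False.
Both cases fail — unsatisfiable.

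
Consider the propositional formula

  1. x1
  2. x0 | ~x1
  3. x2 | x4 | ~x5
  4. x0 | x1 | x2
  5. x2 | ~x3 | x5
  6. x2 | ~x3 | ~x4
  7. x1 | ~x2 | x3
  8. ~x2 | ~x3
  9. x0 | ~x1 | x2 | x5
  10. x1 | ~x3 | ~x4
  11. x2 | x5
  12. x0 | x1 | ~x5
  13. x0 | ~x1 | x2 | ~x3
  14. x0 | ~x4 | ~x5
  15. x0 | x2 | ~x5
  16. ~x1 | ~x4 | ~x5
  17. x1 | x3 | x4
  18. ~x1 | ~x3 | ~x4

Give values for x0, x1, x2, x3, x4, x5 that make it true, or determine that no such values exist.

Unit clause (x1) forces x1 = True.
In (x0 | ~x1) only x0 is left, so x0 = True.
Try x2 = False:
  (x2 | x5) forces x5 = True.
  (x2 | x4 | ~x5) forces x4 = True.
  clause (~x1 | ~x4 | ~x5) is falsified — backtrack.
So x2 = True.
  then (~x2 | ~x3) forces x3 = False.
Set x4 = False.
Set x5 = False.
All clauses satisfied.

x0 = True; x1 = True; x2 = True; x3 = False; x4 = False; x5 = False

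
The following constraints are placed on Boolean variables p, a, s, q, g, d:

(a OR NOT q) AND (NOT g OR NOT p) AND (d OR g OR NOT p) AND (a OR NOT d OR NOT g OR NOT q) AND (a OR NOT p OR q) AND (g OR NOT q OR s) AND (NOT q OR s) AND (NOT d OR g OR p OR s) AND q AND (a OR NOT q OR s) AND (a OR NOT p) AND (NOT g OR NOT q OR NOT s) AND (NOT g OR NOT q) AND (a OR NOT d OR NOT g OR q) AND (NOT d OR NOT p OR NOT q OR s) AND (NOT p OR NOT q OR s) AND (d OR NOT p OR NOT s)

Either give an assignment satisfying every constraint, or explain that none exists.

Unit clause (q) forces q = True.
In (NOT g OR NOT q) only NOT g is left, so g = False.
In (a OR NOT q) only a is left, so a = True.
In (g OR NOT q OR s) only s is left, so s = True.
Set p = True.
  then (d OR g OR NOT p) forces d = True.
All clauses satisfied.

p = True; a = True; s = True; q = True; g = False; d = True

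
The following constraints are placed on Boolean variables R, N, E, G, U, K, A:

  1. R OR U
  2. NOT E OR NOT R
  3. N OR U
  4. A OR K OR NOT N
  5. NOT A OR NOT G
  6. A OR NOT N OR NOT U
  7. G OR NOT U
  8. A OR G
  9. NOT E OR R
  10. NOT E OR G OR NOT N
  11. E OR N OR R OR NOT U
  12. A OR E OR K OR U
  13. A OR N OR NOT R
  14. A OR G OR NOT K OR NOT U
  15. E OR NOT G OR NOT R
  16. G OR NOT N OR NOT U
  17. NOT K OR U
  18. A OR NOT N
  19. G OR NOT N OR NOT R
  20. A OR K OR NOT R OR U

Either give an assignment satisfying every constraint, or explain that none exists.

UNSATISFIABLE

Case R = True:
  (NOT E OR NOT R) forces E = False.
  (E OR NOT G OR NOT R) forces G = False.
  (G OR NOT U) forces U = False.
  (N OR U) forces N = True.
  Clause (G OR NOT N OR NOT R) is falsified — contradiction.
Case R = False:
  (R OR U) forces U = True.
  (G OR NOT U) forces G = True.
  (NOT A OR NOT G) forces A = False.
  (A OR NOT N OR NOT U) forces N = False.
  (NOT E OR R) forces E = False.
  Clause (E OR N OR R OR NOT U) is falsified — contradiction.
Both cases fail, so the formula is unsatisfiable.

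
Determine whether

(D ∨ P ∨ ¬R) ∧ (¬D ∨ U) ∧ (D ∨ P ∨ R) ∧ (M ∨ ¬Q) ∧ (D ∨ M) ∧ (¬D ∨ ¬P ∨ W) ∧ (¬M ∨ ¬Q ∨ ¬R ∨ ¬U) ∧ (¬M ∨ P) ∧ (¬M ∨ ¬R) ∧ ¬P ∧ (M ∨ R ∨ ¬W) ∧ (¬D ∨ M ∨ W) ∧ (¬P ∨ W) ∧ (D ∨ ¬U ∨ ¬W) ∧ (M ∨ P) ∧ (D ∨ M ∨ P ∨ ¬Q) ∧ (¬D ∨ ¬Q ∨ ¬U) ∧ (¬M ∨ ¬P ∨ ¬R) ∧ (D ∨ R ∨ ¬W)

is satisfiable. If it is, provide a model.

No satisfying assignment exists.

Case P = True:
  Clause (¬P) is falsified — contradiction.
Case P = False:
  (¬M ∨ P) forces M = False.
  Clause (M ∨ P) is falsified — contradiction.
Both cases fail, so the formula is unsatisfiable.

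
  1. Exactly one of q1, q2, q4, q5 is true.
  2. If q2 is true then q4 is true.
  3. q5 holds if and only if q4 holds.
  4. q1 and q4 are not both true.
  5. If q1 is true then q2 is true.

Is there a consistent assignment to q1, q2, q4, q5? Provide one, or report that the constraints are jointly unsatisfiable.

The formula is unsatisfiable.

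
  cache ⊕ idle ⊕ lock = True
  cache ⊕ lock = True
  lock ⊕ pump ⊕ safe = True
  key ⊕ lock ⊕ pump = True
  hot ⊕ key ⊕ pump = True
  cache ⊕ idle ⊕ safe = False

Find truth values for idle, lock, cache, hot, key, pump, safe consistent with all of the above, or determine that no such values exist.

idle = False, lock = True, cache = False, hot = True, key = False, pump = False, safe = False

cache ⊕ idle ⊕ lock = F ⊕ F ⊕ T = True ✓
cache ⊕ lock = F ⊕ T = True ✓
lock ⊕ pump ⊕ safe = T ⊕ F ⊕ F = True ✓
key ⊕ lock ⊕ pump = F ⊕ T ⊕ F = True ✓
hot ⊕ key ⊕ pump = T ⊕ F ⊕ F = True ✓
cache ⊕ idle ⊕ safe = F ⊕ F ⊕ F = False ✓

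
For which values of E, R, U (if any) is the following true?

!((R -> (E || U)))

E: False; R: True; U: False

  !((R -> (E || U))) = True
    R -> (E || U) = False
      E || U = False
The formula evaluates to True.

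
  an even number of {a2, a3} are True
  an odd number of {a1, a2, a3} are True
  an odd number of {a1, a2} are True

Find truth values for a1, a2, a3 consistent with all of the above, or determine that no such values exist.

a1 = True, a2 = False, a3 = False

{a2, a3}: 0 true → even ✓
{a1, a2, a3}: 1 true → odd ✓
{a1, a2}: 1 true → odd ✓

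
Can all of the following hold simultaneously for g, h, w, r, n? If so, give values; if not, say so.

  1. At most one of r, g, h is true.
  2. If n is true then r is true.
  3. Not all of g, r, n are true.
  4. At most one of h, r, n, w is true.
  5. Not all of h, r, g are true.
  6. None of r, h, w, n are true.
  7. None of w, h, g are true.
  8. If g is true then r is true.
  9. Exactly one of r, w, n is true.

Case w = True:
  Constraint (6) is violated (w=T) — contradiction.
Case w = False:
  (6) forces r = False.
  (2) with r=F forces n = False.
  Constraint (9) is violated (r=F, w=F, n=F) — contradiction.
Both cases fail — unsatisfiable.

Unsatisfiable — no assignment works.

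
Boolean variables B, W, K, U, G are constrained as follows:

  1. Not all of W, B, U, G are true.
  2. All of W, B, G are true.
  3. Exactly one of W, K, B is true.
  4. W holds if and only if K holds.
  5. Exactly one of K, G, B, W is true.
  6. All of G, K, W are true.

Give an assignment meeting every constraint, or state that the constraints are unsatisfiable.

The formula is unsatisfiable.

Case B = True:
  (2) forces W = True.
  Constraint (3) is violated (W=T, B=T) — contradiction.
Case B = False:
  Constraint (2) is violated (B=F) — contradiction.
Both cases fail — unsatisfiable.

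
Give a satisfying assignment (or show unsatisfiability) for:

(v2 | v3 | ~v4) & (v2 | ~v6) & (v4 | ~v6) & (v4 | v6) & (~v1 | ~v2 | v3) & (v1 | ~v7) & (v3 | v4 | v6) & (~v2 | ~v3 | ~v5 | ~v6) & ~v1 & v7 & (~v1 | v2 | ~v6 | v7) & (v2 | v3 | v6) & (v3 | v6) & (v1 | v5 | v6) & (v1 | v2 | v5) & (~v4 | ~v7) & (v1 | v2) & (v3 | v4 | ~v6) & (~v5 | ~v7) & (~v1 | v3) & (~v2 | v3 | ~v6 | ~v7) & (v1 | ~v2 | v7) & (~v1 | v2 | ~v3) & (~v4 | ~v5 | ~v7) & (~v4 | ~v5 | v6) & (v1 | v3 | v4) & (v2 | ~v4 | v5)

No satisfying assignment exists.

Case v1 = True:
  Clause (~v1) is falsified — contradiction.
Case v1 = False:
  (v1 | ~v7) forces v7 = False.
  Clause (v7) is falsified — contradiction.
Both cases fail, so the formula is unsatisfiable.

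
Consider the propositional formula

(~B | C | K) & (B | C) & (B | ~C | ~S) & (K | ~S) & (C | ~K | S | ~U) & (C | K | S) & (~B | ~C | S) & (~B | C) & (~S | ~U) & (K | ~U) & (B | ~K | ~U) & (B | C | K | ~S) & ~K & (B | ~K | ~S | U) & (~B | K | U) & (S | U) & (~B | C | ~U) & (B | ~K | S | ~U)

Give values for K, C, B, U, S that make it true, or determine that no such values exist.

Case K = True:
  Clause (~K) is falsified — contradiction.
Case K = False:
  (K | ~S) forces S = False.
  (C | K | S) forces C = True.
  (~B | ~C | S) forces B = False.
  (K | ~U) forces U = False.
  Clause (S | U) is falsified — contradiction.
Both cases fail, so the formula is unsatisfiable.

No satisfying assignment exists.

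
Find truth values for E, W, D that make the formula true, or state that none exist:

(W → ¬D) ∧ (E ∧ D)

E=T, W=F, D=T

  W → ¬D = True
    ¬D = False
  E ∧ D = True
Both conjuncts True, so the formula holds.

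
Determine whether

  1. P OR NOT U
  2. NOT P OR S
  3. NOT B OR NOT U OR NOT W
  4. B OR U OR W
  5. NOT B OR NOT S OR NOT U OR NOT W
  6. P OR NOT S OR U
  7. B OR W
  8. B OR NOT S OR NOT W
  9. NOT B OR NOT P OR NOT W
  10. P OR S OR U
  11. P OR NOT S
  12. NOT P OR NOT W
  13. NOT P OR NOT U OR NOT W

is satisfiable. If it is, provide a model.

B = True, P = True, S = True, W = False, U = False

Try B = False:
  (B OR W) forces W = True.
  (B OR NOT S OR NOT W) forces S = False.
  (NOT P OR S) forces P = False.
  (P OR NOT U) forces U = False.
  clause (P OR S OR U) is falsified — backtrack.
So B = True.
Set P = True.
  then (NOT P OR S) forces S = True.
  then (NOT B OR NOT P OR NOT W) forces W = False.
Set U = False.
All clauses satisfied.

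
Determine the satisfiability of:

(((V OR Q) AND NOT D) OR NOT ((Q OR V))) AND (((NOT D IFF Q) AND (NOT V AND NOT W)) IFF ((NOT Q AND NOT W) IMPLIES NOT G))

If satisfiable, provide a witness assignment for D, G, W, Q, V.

D = False, G = True, W = False, Q = True, V = False

  ((V OR Q) AND NOT D) OR NOT ((Q OR V)) = True
    (V OR Q) AND NOT D = True
      V OR Q = True
      NOT D = True
    NOT ((Q OR V)) = False
      Q OR V = True
  ((NOT D IFF Q) AND (NOT V AND NOT W)) IFF ((NOT Q AND NOT W) IMPLIES NOT G) = True
    (NOT D IFF Q) AND (NOT V AND NOT W) = True
      NOT D IFF Q = True
        NOT D = True
      NOT V AND NOT W = True
        NOT V = True
        NOT W = True
    (NOT Q AND NOT W) IMPLIES NOT G = True
      NOT Q AND NOT W = False
        NOT Q = False
        NOT W = True
      NOT G = False
Both conjuncts True, so the formula holds.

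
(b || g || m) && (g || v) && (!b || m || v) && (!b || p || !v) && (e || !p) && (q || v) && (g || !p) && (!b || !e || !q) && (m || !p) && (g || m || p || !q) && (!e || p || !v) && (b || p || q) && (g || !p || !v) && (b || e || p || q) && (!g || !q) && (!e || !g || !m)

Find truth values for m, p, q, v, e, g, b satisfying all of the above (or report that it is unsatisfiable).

m=T; p=F; q=T; v=T; e=F; g=F; b=F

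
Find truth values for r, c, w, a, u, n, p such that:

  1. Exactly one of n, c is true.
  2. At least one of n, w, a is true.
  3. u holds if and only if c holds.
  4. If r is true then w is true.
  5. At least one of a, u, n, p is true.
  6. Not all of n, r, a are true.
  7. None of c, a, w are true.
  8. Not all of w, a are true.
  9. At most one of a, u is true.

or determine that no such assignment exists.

r = False, c = False, w = False, a = False, u = False, n = True, p = True

  (1) {n, c}: 1 true — exactly one ✓
  (2) {n, w, a}: 1 true — at least one ✓
  (3) u=F, c=F — same ✓
  (4) r=F ⇒ w: vacuous ✓
  (5) {a, u, n, p}: 2 true — at least one ✓
  (6) {n, r, a}: 1/3 true — not all ✓
  (7) {c, a, w}: 0 true — none ✓
  (8) {w, a}: 0/2 true — not all ✓
  (9) {a, u}: 0 true — at most one ✓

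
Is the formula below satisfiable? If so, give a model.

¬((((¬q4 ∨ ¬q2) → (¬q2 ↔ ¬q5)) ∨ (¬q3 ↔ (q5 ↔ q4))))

q2: True, q3: True, q4: False, q5: False

  ¬((((¬q4 ∨ ¬q2) → (¬q2 ↔ ¬q5)) ∨ (¬q3 ↔ (q5 ↔ q4)))) = True
    ((¬q4 ∨ ¬q2) → (¬q2 ↔ ¬q5)) ∨ (¬q3 ↔ (q5 ↔ q4)) = False
      (¬q4 ∨ ¬q2) → (¬q2 ↔ ¬q5) = False
        ¬q4 ∨ ¬q2 = True
          ¬q4 = True
          ¬q2 = False
        ¬q2 ↔ ¬q5 = False
          ¬q2 = False
          ¬q5 = True
      ¬q3 ↔ (q5 ↔ q4) = False
        ¬q3 = False
        q5 ↔ q4 = True
The formula evaluates to True.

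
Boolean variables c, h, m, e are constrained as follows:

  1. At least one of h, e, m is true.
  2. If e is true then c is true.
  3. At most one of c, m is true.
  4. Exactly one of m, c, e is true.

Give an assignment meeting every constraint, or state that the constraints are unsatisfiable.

c = False; h = False; m = True; e = False

  (1) {h, e, m}: 1 true — at least one ✓
  (2) e=F ⇒ c: vacuous ✓
  (3) {c, m}: 1 true — at most one ✓
  (4) {m, c, e}: 1 true — exactly one ✓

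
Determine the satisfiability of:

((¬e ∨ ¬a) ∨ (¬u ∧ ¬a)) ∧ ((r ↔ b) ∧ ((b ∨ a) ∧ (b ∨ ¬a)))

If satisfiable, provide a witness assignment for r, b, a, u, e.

r = True; b = True; a = False; u = True; e = False

  (¬e ∨ ¬a) ∨ (¬u ∧ ¬a) = True
    ¬e ∨ ¬a = True
      ¬e = True
      ¬a = True
    ¬u ∧ ¬a = False
      ¬u = False
      ¬a = True
  (r ↔ b) ∧ ((b ∨ a) ∧ (b ∨ ¬a)) = True
    r ↔ b = True
    (b ∨ a) ∧ (b ∨ ¬a) = True
      b ∨ a = True
      b ∨ ¬a = True
        ¬a = True
Both conjuncts True, so the formula holds.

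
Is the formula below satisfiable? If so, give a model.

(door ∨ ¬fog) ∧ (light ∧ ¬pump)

door = False; fog = False; light = True; pump = False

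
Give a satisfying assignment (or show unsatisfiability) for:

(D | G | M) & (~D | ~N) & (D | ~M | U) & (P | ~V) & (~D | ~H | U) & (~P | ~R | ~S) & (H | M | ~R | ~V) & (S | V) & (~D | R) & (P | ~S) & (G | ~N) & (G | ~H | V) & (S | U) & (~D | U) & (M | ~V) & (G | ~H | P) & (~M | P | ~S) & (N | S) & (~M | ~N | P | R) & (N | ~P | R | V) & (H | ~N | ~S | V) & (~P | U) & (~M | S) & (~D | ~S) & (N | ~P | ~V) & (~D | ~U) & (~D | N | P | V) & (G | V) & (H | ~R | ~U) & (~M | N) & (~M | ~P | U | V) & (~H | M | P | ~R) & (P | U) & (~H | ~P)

Set M = True.
  then (~M | S) forces S = True.
  then (~D | ~S) forces D = False.
  then (~M | N) forces N = True.
  then (D | ~M | U) forces U = True.
  then (P | ~S) forces P = True.
  then (G | ~N) forces G = True.
  then (~H | ~P) forces H = False.
  then (~P | ~R | ~S) forces R = False.
  then (H | ~N | ~S | V) forces V = True.
All clauses satisfied.

M: True; D: False; N: True; H: False; V: True; G: True; S: True; R: False; U: True; P: True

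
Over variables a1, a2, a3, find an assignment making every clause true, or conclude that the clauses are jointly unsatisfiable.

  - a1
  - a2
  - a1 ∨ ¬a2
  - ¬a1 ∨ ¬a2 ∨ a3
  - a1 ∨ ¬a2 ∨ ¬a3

a1: True, a2: True, a3: True

Unit clause (a1) forces a1 = True.
Unit clause (a2) forces a2 = True.
In (¬a1 ∨ ¬a2 ∨ a3) only a3 is left, so a3 = True.
All clauses satisfied.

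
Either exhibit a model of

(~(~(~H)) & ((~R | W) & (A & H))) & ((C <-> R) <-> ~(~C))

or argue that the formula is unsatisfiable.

No satisfying assignment exists.

Case H = True: the conjunct ~(~(~H)) becomes ~(~False) = False.
Case H = False: the conjunct H is False.
Both cases fail — unsatisfiable.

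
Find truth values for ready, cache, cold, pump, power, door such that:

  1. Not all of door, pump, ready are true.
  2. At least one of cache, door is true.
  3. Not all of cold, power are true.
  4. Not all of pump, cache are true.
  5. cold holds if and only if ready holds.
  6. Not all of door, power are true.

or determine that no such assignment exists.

ready = True, cache = False, cold = True, pump = False, power = False, door = True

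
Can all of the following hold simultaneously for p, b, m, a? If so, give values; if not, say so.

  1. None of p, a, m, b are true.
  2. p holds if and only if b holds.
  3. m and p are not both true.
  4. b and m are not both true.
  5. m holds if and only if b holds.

p = False; b = False; m = False; a = False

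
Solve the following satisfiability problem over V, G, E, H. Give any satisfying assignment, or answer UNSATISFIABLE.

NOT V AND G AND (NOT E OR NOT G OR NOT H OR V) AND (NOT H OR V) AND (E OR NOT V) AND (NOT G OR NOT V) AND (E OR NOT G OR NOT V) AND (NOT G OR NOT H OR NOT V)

V = False; G = True; E = True; H = False

Unit clause (NOT V) forces V = False.
Unit clause (G) forces G = True.
In (NOT H OR V) only NOT H is left, so H = False.
Set E = True.
Check each clause:
  (NOT V): NOT V holds.
  (G): G holds.
  (NOT E OR NOT G OR NOT H OR V): NOT H holds.
  (NOT H OR V): NOT H holds.
  (E OR NOT V): E holds.
  (NOT G OR NOT V): NOT V holds.
  (E OR NOT G OR NOT V): E holds.
  (NOT G OR NOT H OR NOT V): NOT H holds.
All clauses satisfied.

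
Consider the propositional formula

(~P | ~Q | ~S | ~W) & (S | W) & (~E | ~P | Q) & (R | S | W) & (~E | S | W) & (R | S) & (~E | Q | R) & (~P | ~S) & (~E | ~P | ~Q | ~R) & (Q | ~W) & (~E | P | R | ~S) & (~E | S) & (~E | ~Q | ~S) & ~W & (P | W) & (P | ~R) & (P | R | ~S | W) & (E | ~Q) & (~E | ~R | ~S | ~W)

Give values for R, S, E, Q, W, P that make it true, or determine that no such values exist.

Case W = True:
  Clause (~W) is falsified — contradiction.
Case W = False:
  (S | W) forces S = True.
  (~P | ~S) forces P = False.
  Clause (P | W) is falsified — contradiction.
Both cases fail, so the formula is unsatisfiable.

Unsatisfiable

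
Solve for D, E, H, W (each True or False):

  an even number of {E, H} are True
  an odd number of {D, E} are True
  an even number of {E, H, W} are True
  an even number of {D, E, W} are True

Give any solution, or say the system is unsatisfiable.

The formula is unsatisfiable.

Adding constraints 1, 2, 3, 4 mod 2: every variable appears an even number of times on the left, so the left side is 0.
But the right sides sum to 1 (mod 2). 0 ≠ 1 — the system is inconsistent.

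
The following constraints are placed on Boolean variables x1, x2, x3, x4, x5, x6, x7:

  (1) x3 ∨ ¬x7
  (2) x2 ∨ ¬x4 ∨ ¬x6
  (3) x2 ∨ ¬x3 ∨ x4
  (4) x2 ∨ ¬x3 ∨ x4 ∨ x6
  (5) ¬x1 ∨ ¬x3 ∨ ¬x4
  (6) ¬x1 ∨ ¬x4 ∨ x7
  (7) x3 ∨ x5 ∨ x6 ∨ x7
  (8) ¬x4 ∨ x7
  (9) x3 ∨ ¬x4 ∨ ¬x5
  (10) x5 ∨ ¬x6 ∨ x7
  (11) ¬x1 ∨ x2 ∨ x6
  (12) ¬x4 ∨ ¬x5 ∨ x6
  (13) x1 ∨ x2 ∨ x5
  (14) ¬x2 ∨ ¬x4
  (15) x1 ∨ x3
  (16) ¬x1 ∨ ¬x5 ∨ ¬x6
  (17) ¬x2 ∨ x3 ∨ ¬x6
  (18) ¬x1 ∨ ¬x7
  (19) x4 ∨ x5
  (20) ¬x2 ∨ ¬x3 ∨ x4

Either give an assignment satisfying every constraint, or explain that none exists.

Set x1 = True.
  then (¬x1 ∨ ¬x7) forces x7 = False.
  then (¬x1 ∨ ¬x4 ∨ x7) forces x4 = False.
  then (x4 ∨ x5) forces x5 = True.
  then (¬x1 ∨ ¬x5 ∨ ¬x6) forces x6 = False.
  then (¬x1 ∨ x2 ∨ x6) forces x2 = True.
  then (¬x2 ∨ ¬x3 ∨ x4) forces x3 = False.
All clauses satisfied.

x1 = True, x2 = True, x3 = False, x4 = False, x5 = True, x6 = False, x7 = False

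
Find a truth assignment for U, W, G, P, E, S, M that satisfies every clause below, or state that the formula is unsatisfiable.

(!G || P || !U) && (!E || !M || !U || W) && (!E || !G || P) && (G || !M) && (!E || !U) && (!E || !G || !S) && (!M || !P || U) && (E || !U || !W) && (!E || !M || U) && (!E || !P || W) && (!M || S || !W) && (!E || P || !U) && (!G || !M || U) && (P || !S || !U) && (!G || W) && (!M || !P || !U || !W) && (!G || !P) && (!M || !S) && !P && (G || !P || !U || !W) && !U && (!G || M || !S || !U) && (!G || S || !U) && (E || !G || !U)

U: False, W: False, G: False, P: False, E: False, S: True, M: False

Unit clause (!P) forces P = False.
Unit clause (!U) forces U = False.
Set W = False.
  then (!G || W) forces G = False.
  then (G || !M) forces M = False.
Set E = False.
Set S = True.
All clauses satisfied.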